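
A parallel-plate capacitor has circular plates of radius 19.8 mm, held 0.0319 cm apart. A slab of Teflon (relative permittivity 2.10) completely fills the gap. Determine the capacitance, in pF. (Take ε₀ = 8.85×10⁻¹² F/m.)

C ≈ 71.8 pF

A = π(19.8 mm)² = 1.23×10⁻³ m².
C = κε₀A/d = 2.10 × 8.85×10⁻¹² × 1.23×10⁻³ / 3.19×10⁻⁴ = 7.18×10⁻¹¹ F.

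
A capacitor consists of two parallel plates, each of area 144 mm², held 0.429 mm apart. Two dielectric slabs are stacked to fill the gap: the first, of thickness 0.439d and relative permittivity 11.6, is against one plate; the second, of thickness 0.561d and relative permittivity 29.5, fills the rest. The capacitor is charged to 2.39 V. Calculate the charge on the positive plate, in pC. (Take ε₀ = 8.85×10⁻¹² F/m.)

A = 144 mm² = 1.44×10⁻⁴ m².
Stacked slabs ⇒ two capacitors in series, each with the full plate area.
C₁ = κ₁ε₀A/d₁ = 11.6 × 8.85×10⁻¹² × 1.44×10⁻⁴ / 1.88×10⁻⁴ = 7.85×10⁻¹¹ F.
C₂ = κ₂ε₀A/d₂ = 29.5 × 8.85×10⁻¹² × 1.44×10⁻⁴ / 2.41×10⁻⁴ = 1.56×10⁻¹⁰ F.
C = (1/C₁ + 1/C₂)⁻¹ = 5.22×10⁻¹¹ F.
Q = CV = 5.22×10⁻¹¹ × 2.39 = 1.25×10⁻¹⁰ C.

125 pC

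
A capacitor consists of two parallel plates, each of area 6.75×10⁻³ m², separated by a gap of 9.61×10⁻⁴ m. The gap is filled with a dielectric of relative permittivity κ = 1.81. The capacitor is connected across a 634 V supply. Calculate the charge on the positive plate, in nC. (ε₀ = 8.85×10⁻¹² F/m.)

C = κε₀A/d = 1.81 × 8.85×10⁻¹² × 6.75×10⁻³ / 9.61×10⁻⁴ = 1.13×10⁻¹⁰ F.
Q = CV = 1.13×10⁻¹⁰ × 634 = 7.13×10⁻⁸ C.

71.3 nC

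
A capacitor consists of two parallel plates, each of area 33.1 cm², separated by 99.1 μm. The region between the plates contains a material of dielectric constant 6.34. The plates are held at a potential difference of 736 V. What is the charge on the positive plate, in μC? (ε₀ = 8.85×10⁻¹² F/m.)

A = 33.1 cm² = 3.31×10⁻³ m².
C = κε₀A/d = 6.34 × 8.85×10⁻¹² × 3.31×10⁻³ / 9.91×10⁻⁵ = 1.87×10⁻⁹ F.
Q = CV = 1.87×10⁻⁹ × 736 = 1.38×10⁻⁶ C.

1.38 μC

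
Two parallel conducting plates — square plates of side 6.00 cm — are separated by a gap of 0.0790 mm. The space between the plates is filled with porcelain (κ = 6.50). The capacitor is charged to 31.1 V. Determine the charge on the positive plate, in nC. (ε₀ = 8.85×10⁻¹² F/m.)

A = (6.00 cm)² = 3.60×10⁻³ m².
C = κε₀A/d = 6.50 × 8.85×10⁻¹² × 3.60×10⁻³ / 7.90×10⁻⁵ = 2.62×10⁻⁹ F.
Q = CV = 2.62×10⁻⁹ × 31.1 = 8.15×10⁻⁸ C.

Q ≈ 81.5 nC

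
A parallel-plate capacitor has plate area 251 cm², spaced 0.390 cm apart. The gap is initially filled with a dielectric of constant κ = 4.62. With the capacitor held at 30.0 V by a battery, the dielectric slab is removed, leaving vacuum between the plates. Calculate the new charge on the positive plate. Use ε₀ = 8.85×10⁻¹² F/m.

Q ≈ 1.71 nC

A = 251 cm² = 2.51×10⁻² m².
Initially C₁ = κε₀A/d = 4.62 × 8.85×10⁻¹² × 2.51×10⁻² / 3.90×10⁻³ = 2.63×10⁻¹⁰ F.
Q₁ = 7.89×10⁻⁹ C.
Battery connected ⇒ V is held fixed. C₂ = 0.216 C₁ and Q = CV, so Q₂/Q₁ = C₂/C₁ = 0.216.
Q₂ = 0.216 × 7.89×10⁻⁹ = 1.71×10⁻⁹ C.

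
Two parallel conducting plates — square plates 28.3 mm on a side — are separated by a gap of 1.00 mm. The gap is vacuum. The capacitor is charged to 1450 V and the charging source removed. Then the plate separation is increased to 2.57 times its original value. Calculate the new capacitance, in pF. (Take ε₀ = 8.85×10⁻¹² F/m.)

2.76 pF

A = (28.3 mm)² = 8.01×10⁻⁴ m².
Initially C₁ = ε₀A/d = 8.85×10⁻¹² × 8.01×10⁻⁴ / 1.00×10⁻³ = 7.09×10⁻¹² F.
C = ε₀A/d scales as 1/d, so C₂/C₁ = d₁/d₂ = 1/2.57 = 0.389.
C₂ = 0.389 × 7.09×10⁻¹² = 2.76×10⁻¹² F.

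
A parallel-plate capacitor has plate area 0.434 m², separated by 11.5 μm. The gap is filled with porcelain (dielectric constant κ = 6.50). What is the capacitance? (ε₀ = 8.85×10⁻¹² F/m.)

C = κε₀A/d = 6.50 × 8.85×10⁻¹² × 0.434 / 1.15×10⁻⁵ = 2.17×10⁻⁶ F.

C ≈ 2.17 μF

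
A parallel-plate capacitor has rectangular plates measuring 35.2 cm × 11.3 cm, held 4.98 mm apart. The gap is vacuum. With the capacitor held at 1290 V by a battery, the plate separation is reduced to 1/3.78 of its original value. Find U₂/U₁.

3.78

Battery connected ⇒ V is held fixed.
C₂ = 3.78 C₁ and U = ½CV², so U₂/U₁ = C₂/C₁ = 3.78.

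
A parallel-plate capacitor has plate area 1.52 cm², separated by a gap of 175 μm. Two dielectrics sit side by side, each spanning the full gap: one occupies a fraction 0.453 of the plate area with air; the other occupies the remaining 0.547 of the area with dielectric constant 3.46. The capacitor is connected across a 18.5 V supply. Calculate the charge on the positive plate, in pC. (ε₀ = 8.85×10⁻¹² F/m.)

Q ≈ 334 pC

A = 1.52 cm² = 1.52×10⁻⁴ m².
Side-by-side slabs ⇒ two capacitors in parallel, each spanning the full gap.
C₁ = κ₁ε₀A₁/d = 1.00 × 8.85×10⁻¹² × 6.89×10⁻⁵ / 1.75×10⁻⁴ = 3.48×10⁻¹² F.
C₂ = κ₂ε₀A₂/d = 3.46 × 8.85×10⁻¹² × 8.31×10⁻⁵ / 1.75×10⁻⁴ = 1.45×10⁻¹¹ F.
C = C₁ + C₂ = 1.80×10⁻¹¹ F.
Q = CV = 1.80×10⁻¹¹ × 18.5 = 3.34×10⁻¹⁰ C.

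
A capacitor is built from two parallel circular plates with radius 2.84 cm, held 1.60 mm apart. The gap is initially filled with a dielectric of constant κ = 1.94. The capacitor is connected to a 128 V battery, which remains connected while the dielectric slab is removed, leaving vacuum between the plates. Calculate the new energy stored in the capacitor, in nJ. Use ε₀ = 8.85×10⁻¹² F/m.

A = π(2.84 cm)² = 2.53×10⁻³ m².
Initially C₁ = κε₀A/d = 1.94 × 8.85×10⁻¹² × 2.53×10⁻³ / 1.60×10⁻³ = 2.72×10⁻¹¹ F.
U₁ = 2.23×10⁻⁷ J.
Battery connected ⇒ V is held fixed. C₂ = 0.515 C₁ and U = ½CV², so U₂/U₁ = C₂/C₁ = 0.515.
U₂ = 0.515 × 2.23×10⁻⁷ = 1.15×10⁻⁷ J.

U ≈ 115 nJ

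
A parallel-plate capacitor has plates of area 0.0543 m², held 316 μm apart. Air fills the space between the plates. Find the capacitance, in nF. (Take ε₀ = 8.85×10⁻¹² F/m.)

C ≈ 1.52 nF

C = ε₀A/d = 8.85×10⁻¹² × 5.43×10⁻² / 3.16×10⁻⁴ = 1.52×10⁻⁹ F.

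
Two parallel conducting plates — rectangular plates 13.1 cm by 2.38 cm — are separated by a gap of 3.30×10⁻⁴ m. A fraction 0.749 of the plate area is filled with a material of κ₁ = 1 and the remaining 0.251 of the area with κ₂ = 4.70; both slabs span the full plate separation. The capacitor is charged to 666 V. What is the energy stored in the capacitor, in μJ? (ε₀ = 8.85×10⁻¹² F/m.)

U ≈ 35.8 μJ

A = 13.1 × 2.38 cm² = 3.12×10⁻³ m².
Side-by-side slabs ⇒ two capacitors in parallel, each spanning the full gap.
C₁ = κ₁ε₀A₁/d = 1.00 × 8.85×10⁻¹² × 2.34×10⁻³ / 3.30×10⁻⁴ = 6.26×10⁻¹¹ F.
C₂ = κ₂ε₀A₂/d = 4.70 × 8.85×10⁻¹² × 7.83×10⁻⁴ / 3.30×10⁻⁴ = 9.86×10⁻¹¹ F.
C = C₁ + C₂ = 1.61×10⁻¹⁰ F.
U = ½CV² = ½ × 1.61×10⁻¹⁰ × (666)² = 3.58×10⁻⁵ J.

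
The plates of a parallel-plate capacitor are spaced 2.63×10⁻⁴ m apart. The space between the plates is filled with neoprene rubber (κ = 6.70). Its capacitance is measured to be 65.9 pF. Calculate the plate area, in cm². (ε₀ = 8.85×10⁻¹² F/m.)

2.92 cm²

A = Cd/(κε₀) = 6.59×10⁻¹¹ × 2.63×10⁻⁴ / (6.70 × 8.85×10⁻¹²) = 2.92×10⁻⁴ m².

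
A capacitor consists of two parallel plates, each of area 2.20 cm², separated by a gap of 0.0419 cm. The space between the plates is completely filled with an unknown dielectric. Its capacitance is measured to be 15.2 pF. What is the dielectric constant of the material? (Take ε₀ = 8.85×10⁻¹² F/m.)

3.27

A = 2.20 cm² = 2.20×10⁻⁴ m².
κ = Cd/(ε₀A) = 1.52×10⁻¹¹ × 4.19×10⁻⁴ / (8.85×10⁻¹² × 2.20×10⁻⁴) = 3.27.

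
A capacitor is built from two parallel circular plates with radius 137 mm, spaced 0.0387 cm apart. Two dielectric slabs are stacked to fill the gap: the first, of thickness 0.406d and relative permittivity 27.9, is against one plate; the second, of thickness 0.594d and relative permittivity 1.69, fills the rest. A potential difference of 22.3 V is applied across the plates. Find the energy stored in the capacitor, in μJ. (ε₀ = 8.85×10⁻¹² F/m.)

A = π(137 mm)² = 5.90×10⁻² m².
Stacked slabs ⇒ two capacitors in series, each with the full plate area.
C₁ = κ₁ε₀A/d₁ = 27.9 × 8.85×10⁻¹² × 5.90×10⁻² / 1.57×10⁻⁴ = 9.27×10⁻⁸ F.
C₂ = κ₂ε₀A/d₂ = 1.69 × 8.85×10⁻¹² × 5.90×10⁻² / 2.30×10⁻⁴ = 3.84×10⁻⁹ F.
C = (1/C₁ + 1/C₂)⁻¹ = 3.68×10⁻⁹ F.
U = ½CV² = ½ × 3.68×10⁻⁹ × (22.3)² = 9.16×10⁻⁷ J.

U ≈ 0.916 μJ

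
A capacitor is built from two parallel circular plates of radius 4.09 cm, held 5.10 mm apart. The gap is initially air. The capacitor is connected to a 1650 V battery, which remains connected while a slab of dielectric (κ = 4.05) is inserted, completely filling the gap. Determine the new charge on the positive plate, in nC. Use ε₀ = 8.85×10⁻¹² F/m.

A = π(4.09 cm)² = 5.26×10⁻³ m².
Initially C₁ = ε₀A/d = 8.85×10⁻¹² × 5.26×10⁻³ / 5.10×10⁻³ = 9.12×10⁻¹² F.
Q₁ = 1.50×10⁻⁸ C.
Battery connected ⇒ V is held fixed. C₂ = 4.05 C₁ and Q = CV, so Q₂/Q₁ = C₂/C₁ = 4.05.
Q₂ = 4.05 × 1.50×10⁻⁸ = 6.09×10⁻⁸ C.

Q ≈ 60.9 nC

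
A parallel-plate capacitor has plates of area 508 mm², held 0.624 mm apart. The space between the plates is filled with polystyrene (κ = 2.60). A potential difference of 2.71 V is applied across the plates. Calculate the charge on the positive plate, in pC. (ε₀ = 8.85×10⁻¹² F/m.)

50.8 pC

A = 508 mm² = 5.08×10⁻⁴ m².
C = κε₀A/d = 2.60 × 8.85×10⁻¹² × 5.08×10⁻⁴ / 6.24×10⁻⁴ = 1.87×10⁻¹¹ F.
Q = CV = 1.87×10⁻¹¹ × 2.71 = 5.08×10⁻¹¹ C.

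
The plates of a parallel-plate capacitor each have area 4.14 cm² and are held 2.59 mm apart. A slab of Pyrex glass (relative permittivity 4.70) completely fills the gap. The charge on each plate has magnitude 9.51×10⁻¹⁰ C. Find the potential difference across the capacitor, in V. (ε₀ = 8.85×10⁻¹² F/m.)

A = 4.14 cm² = 4.14×10⁻⁴ m².
C = κε₀A/d = 4.70 × 8.85×10⁻¹² × 4.14×10⁻⁴ / 2.59×10⁻³ = 6.65×10⁻¹² F.
V = Q/C = 9.51×10⁻¹⁰ / 6.65×10⁻¹² = 1.43×10² V.

143 V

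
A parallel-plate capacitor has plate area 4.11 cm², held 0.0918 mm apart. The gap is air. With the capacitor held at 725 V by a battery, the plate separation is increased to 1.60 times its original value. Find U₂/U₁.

Battery connected ⇒ V is held fixed.
C₂ = 0.625 C₁ and U = ½CV², so U₂/U₁ = C₂/C₁ = 0.625.

U₂/U₁ ≈ 0.625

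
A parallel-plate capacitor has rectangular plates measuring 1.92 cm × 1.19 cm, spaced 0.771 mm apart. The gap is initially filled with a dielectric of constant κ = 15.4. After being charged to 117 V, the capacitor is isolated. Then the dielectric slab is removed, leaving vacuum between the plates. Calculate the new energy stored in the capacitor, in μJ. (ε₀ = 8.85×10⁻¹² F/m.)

A = 1.92 × 1.19 cm² = 2.28×10⁻⁴ m².
Initially C₁ = κε₀A/d = 15.4 × 8.85×10⁻¹² × 2.28×10⁻⁴ / 7.71×10⁻⁴ = 4.04×10⁻¹¹ F.
U₁ = 2.76×10⁻⁷ J.
Isolated ⇒ Q is held fixed. C₂ = 0.0649 C₁ and U = Q²/(2C), so U₂/U₁ = C₁/C₂ = 15.4.
U₂ = 15.4 × 2.76×10⁻⁷ = 4.26×10⁻⁶ J.

U ≈ 4.26 μJ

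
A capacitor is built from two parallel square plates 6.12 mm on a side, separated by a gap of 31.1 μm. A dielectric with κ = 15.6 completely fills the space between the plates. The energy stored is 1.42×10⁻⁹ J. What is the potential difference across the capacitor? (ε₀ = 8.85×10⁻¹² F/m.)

V ≈ 4.13 V

A = (6.12 mm)² = 3.75×10⁻⁵ m².
C = κε₀A/d = 15.6 × 8.85×10⁻¹² × 3.75×10⁻⁵ / 3.11×10⁻⁵ = 1.66×10⁻¹⁰ F.
V = √(2U/C) = √(2 × 1.42×10⁻⁹ / 1.66×10⁻¹⁰) = 4.13 V.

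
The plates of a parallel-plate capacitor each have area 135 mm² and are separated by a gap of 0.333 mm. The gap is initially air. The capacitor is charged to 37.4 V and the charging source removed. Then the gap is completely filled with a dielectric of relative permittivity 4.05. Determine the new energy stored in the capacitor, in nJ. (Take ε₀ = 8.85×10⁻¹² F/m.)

A = 135 mm² = 1.35×10⁻⁴ m².
Initially C₁ = ε₀A/d = 8.85×10⁻¹² × 1.35×10⁻⁴ / 3.33×10⁻⁴ = 3.59×10⁻¹² F.
U₁ = 2.51×10⁻⁹ J.
Isolated ⇒ Q is held fixed. C₂ = 4.05 C₁ and U = Q²/(2C), so U₂/U₁ = C₁/C₂ = 0.247.
U₂ = 0.247 × 2.51×10⁻⁹ = 6.20×10⁻¹⁰ J.

0.620 nJ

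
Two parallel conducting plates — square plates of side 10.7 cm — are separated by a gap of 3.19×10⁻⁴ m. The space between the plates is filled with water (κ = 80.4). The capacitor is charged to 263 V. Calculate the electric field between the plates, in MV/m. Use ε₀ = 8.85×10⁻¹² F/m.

E ≈ 0.824 MV/m

E = V/d = 263 / 3.19×10⁻⁴ = 8.24×10⁵ V/m.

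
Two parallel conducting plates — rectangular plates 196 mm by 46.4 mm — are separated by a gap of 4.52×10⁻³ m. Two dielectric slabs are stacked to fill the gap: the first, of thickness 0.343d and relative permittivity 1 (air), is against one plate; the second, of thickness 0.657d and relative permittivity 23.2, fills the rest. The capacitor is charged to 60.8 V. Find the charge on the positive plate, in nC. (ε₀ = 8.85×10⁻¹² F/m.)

A = 196 × 46.4 mm² = 9.09×10⁻³ m².
Stacked slabs ⇒ two capacitors in series, each with the full plate area.
C₁ = κ₁ε₀A/d₁ = 1.00 × 8.85×10⁻¹² × 9.09×10⁻³ / 1.55×10⁻³ = 5.19×10⁻¹¹ F.
C₂ = κ₂ε₀A/d₂ = 23.2 × 8.85×10⁻¹² × 9.09×10⁻³ / 2.97×10⁻³ = 6.29×10⁻¹⁰ F.
C = (1/C₁ + 1/C₂)⁻¹ = 4.80×10⁻¹¹ F.
Q = CV = 4.80×10⁻¹¹ × 60.8 = 2.92×10⁻⁹ C.

2.92 nC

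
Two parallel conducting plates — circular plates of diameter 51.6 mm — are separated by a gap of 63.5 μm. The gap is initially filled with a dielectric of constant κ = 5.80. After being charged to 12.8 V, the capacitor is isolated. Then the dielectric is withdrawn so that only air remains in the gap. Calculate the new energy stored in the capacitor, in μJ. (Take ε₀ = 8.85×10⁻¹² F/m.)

U ≈ 0.803 μJ

A = π(51.6/2 mm)² = 2.09×10⁻³ m².
Initially C₁ = κε₀A/d = 5.80 × 8.85×10⁻¹² × 2.09×10⁻³ / 6.35×10⁻⁵ = 1.69×10⁻⁹ F.
U₁ = 1.38×10⁻⁷ J.
Isolated ⇒ Q is held fixed. C₂ = 0.172 C₁ and U = Q²/(2C), so U₂/U₁ = C₁/C₂ = 5.80.
U₂ = 5.80 × 1.38×10⁻⁷ = 8.03×10⁻⁷ J.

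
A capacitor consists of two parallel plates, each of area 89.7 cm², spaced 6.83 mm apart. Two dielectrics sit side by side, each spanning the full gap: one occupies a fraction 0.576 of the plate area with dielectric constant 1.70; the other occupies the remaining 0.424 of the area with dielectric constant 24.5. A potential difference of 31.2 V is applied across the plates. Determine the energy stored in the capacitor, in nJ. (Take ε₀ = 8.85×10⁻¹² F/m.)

A = 89.7 cm² = 8.97×10⁻³ m².
Side-by-side slabs ⇒ two capacitors in parallel, each spanning the full gap.
C₁ = κ₁ε₀A₁/d = 1.70 × 8.85×10⁻¹² × 5.17×10⁻³ / 6.83×10⁻³ = 1.14×10⁻¹¹ F.
C₂ = κ₂ε₀A₂/d = 24.5 × 8.85×10⁻¹² × 3.80×10⁻³ / 6.83×10⁻³ = 1.21×10⁻¹⁰ F.
C = C₁ + C₂ = 1.32×10⁻¹⁰ F.
U = ½CV² = ½ × 1.32×10⁻¹⁰ × (31.2)² = 6.43×10⁻⁸ J.

64.3 nJ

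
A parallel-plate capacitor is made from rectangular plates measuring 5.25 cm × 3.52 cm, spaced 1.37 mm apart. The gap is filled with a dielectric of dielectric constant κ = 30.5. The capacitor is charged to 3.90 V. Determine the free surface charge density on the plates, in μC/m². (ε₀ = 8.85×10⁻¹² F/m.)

0.768 μC/m²

A = 5.25 × 3.52 cm² = 1.85×10⁻³ m².
C = κε₀A/d = 30.5 × 8.85×10⁻¹² × 1.85×10⁻³ / 1.37×10⁻³ = 3.64×10⁻¹⁰ F.
σ = Q/A = CV/A = 3.64×10⁻¹⁰ × 3.90 / 1.85×10⁻³ = 7.68×10⁻⁷ C/m².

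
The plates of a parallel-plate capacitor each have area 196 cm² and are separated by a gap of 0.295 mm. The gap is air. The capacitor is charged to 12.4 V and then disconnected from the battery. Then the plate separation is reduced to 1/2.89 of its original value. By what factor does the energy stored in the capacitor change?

U₂/U₁ ≈ 0.346

Isolated ⇒ Q is held fixed.
C₂ = 2.89 C₁ and U = Q²/(2C), so U₂/U₁ = C₁/C₂ = 0.346.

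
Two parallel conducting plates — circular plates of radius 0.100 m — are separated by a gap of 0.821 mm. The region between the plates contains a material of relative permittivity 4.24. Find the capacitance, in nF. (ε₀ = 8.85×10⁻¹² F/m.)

1.44 nF

A = π(0.100 m)² = 3.14×10⁻² m².
C = κε₀A/d = 4.24 × 8.85×10⁻¹² × 3.14×10⁻² / 8.21×10⁻⁴ = 1.44×10⁻⁹ F.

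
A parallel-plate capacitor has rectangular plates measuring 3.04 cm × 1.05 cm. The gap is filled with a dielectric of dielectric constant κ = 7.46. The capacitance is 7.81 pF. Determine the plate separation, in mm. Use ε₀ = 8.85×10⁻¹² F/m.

d ≈ 2.70 mm

A = 3.04 × 1.05 cm² = 3.19×10⁻⁴ m².
d = κε₀A/C = 7.46 × 8.85×10⁻¹² × 3.19×10⁻⁴ / 7.81×10⁻¹² = 2.70×10⁻³ m.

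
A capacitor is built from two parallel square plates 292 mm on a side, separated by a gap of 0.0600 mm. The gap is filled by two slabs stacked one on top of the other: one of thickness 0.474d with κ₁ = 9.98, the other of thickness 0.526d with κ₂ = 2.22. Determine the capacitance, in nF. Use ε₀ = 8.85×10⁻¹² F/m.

C ≈ 44.2 nF

A = (292 mm)² = 8.53×10⁻² m².
Stacked slabs ⇒ two capacitors in series, each with the full plate area.
C₁ = κ₁ε₀A/d₁ = 9.98 × 8.85×10⁻¹² × 8.53×10⁻² / 2.84×10⁻⁵ = 2.65×10⁻⁷ F.
C₂ = κ₂ε₀A/d₂ = 2.22 × 8.85×10⁻¹² × 8.53×10⁻² / 3.16×10⁻⁵ = 5.31×10⁻⁸ F.
C = (1/C₁ + 1/C₂)⁻¹ = 4.42×10⁻⁸ F.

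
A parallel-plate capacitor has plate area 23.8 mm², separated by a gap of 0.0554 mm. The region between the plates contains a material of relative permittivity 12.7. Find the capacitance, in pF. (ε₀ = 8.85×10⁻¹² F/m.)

48.3 pF

A = 23.8 mm² = 2.38×10⁻⁵ m².
C = κε₀A/d = 12.7 × 8.85×10⁻¹² × 2.38×10⁻⁵ / 5.54×10⁻⁵ = 4.83×10⁻¹¹ F.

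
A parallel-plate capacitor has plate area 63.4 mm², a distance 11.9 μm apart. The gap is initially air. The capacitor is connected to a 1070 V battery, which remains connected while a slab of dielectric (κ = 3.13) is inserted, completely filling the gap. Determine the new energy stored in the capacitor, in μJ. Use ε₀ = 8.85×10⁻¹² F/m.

A = 63.4 mm² = 6.34×10⁻⁵ m².
Initially C₁ = ε₀A/d = 8.85×10⁻¹² × 6.34×10⁻⁵ / 1.19×10⁻⁵ = 4.72×10⁻¹¹ F.
U₁ = 2.70×10⁻⁵ J.
Battery connected ⇒ V is held fixed. C₂ = 3.13 C₁ and U = ½CV², so U₂/U₁ = C₂/C₁ = 3.13.
U₂ = 3.13 × 2.70×10⁻⁵ = 8.45×10⁻⁵ J.

84.5 μJ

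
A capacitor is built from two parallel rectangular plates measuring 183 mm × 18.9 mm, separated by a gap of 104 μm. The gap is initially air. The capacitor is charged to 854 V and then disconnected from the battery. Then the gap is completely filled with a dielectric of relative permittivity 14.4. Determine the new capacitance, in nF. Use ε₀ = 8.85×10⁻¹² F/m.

A = 183 × 18.9 mm² = 3.46×10⁻³ m².
Initially C₁ = ε₀A/d = 8.85×10⁻¹² × 3.46×10⁻³ / 1.04×10⁻⁴ = 2.94×10⁻¹⁰ F.
C = κε₀A/d scales with κ, so C₂/C₁ = κ = 14.4.
C₂ = 14.4 × 2.94×10⁻¹⁰ = 4.24×10⁻⁹ F.

4.24 nF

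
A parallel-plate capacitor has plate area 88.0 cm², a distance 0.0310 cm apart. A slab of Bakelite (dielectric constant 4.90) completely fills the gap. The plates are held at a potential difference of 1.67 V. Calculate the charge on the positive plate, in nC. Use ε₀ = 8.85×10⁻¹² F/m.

A = 88.0 cm² = 8.80×10⁻³ m².
C = κε₀A/d = 4.90 × 8.85×10⁻¹² × 8.80×10⁻³ / 3.10×10⁻⁴ = 1.23×10⁻⁹ F.
Q = CV = 1.23×10⁻⁹ × 1.67 = 2.06×10⁻⁹ C.

2.06 nC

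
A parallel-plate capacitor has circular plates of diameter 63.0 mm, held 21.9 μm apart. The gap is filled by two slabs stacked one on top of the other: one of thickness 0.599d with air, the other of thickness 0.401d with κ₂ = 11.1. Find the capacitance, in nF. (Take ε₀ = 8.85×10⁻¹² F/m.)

C ≈ 1.98 nF

A = π(63.0/2 mm)² = 3.12×10⁻³ m².
Stacked slabs ⇒ two capacitors in series, each with the full plate area.
C₁ = κ₁ε₀A/d₁ = 1.00 × 8.85×10⁻¹² × 3.12×10⁻³ / 1.31×10⁻⁵ = 2.10×10⁻⁹ F.
C₂ = κ₂ε₀A/d₂ = 11.1 × 8.85×10⁻¹² × 3.12×10⁻³ / 8.78×10⁻⁶ = 3.49×10⁻⁸ F.
C = (1/C₁ + 1/C₂)⁻¹ = 1.98×10⁻⁹ F.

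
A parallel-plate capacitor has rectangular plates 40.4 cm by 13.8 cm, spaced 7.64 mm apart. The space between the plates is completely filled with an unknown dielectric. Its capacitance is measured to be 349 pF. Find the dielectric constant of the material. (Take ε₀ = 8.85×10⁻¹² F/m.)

κ ≈ 5.40

A = 40.4 × 13.8 cm² = 5.58×10⁻² m².
κ = Cd/(ε₀A) = 3.49×10⁻¹⁰ × 7.64×10⁻³ / (8.85×10⁻¹² × 5.58×10⁻²) = 5.40.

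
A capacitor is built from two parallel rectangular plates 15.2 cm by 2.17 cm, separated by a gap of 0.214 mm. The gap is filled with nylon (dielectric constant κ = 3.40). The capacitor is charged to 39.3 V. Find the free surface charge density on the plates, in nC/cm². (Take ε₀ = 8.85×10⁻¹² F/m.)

0.553 nC/cm²

A = 15.2 × 2.17 cm² = 3.30×10⁻³ m².
C = κε₀A/d = 3.40 × 8.85×10⁻¹² × 3.30×10⁻³ / 2.14×10⁻⁴ = 4.64×10⁻¹⁰ F.
σ = Q/A = CV/A = 4.64×10⁻¹⁰ × 39.3 / 3.30×10⁻³ = 5.53×10⁻⁶ C/m².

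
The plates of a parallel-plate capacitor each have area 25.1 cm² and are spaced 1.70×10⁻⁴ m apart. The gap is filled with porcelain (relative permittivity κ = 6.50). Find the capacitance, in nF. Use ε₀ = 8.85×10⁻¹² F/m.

A = 25.1 cm² = 2.51×10⁻³ m².
C = κε₀A/d = 6.50 × 8.85×10⁻¹² × 2.51×10⁻³ / 1.70×10⁻⁴ = 8.49×10⁻¹⁰ F.

C ≈ 0.849 nF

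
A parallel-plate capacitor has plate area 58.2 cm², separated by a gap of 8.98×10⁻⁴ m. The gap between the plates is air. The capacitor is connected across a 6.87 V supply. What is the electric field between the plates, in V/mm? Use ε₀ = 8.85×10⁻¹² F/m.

E = V/d = 6.87 / 8.98×10⁻⁴ = 7.65×10³ V/m.

E ≈ 7.65 V/mm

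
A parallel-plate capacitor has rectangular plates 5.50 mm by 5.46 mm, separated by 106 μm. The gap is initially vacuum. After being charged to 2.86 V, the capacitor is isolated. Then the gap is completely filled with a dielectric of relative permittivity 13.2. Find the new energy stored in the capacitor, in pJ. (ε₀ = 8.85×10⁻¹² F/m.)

0.777 pJ

A = 5.50 × 5.46 mm² = 3.00×10⁻⁵ m².
Initially C₁ = ε₀A/d = 8.85×10⁻¹² × 3.00×10⁻⁵ / 1.06×10⁻⁴ = 2.51×10⁻¹² F.
U₁ = 1.03×10⁻¹¹ J.
Isolated ⇒ Q is held fixed. C₂ = 13.2 C₁ and U = Q²/(2C), so U₂/U₁ = C₁/C₂ = 0.0758.
U₂ = 0.0758 × 1.03×10⁻¹¹ = 7.77×10⁻¹³ J.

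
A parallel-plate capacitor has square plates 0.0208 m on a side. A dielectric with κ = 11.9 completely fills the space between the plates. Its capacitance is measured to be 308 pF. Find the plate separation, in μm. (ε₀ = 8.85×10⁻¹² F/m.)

148 μm

A = (0.0208 m)² = 4.33×10⁻⁴ m².
d = κε₀A/C = 11.9 × 8.85×10⁻¹² × 4.33×10⁻⁴ / 3.08×10⁻¹⁰ = 1.48×10⁻⁴ m.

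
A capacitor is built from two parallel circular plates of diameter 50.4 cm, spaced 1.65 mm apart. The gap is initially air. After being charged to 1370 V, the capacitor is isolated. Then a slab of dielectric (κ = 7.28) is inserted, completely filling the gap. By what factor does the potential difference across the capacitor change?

V₂/V₁ ≈ 0.137

Isolated ⇒ Q is held fixed.
C₂ = 7.28 C₁ and V = Q/C, so V₂/V₁ = C₁/C₂ = 0.137.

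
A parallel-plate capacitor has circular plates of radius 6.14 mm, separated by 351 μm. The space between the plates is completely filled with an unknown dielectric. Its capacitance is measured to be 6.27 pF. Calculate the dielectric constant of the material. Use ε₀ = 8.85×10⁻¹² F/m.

2.10

A = π(6.14 mm)² = 1.18×10⁻⁴ m².
κ = Cd/(ε₀A) = 6.27×10⁻¹² × 3.51×10⁻⁴ / (8.85×10⁻¹² × 1.18×10⁻⁴) = 2.10.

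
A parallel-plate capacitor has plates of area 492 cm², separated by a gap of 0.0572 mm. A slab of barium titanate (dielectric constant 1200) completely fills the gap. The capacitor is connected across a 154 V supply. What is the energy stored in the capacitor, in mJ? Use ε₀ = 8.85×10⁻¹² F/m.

U ≈ 108 mJ

A = 492 cm² = 4.92×10⁻² m².
C = κε₀A/d = 1200 × 8.85×10⁻¹² × 4.92×10⁻² / 5.72×10⁻⁵ = 9.13×10⁻⁶ F.
U = ½CV² = ½ × 9.13×10⁻⁶ × (154)² = 0.108 J.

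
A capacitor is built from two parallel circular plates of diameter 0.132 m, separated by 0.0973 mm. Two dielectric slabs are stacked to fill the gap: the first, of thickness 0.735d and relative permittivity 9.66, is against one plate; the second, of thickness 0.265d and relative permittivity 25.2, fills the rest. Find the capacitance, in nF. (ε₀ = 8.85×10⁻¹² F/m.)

A = π(0.132/2 m)² = 1.37×10⁻² m².
Stacked slabs ⇒ two capacitors in series, each with the full plate area.
C₁ = κ₁ε₀A/d₁ = 9.66 × 8.85×10⁻¹² × 1.37×10⁻² / 7.15×10⁻⁵ = 1.64×10⁻⁸ F.
C₂ = κ₂ε₀A/d₂ = 25.2 × 8.85×10⁻¹² × 1.37×10⁻² / 2.58×10⁻⁵ = 1.18×10⁻⁷ F.
C = (1/C₁ + 1/C₂)⁻¹ = 1.44×10⁻⁸ F.

14.4 nF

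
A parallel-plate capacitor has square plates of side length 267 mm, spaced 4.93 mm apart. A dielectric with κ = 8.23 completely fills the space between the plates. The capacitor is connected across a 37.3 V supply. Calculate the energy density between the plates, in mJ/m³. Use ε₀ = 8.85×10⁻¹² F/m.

2.08 mJ/m³

E = V/d = 37.3 / 4.93×10⁻³ = 7.57×10³ V/m.
u = ½κε₀E² = ½ × 8.23 × 8.85×10⁻¹² × (7.57×10³)² = 2.08×10⁻³ J/m³.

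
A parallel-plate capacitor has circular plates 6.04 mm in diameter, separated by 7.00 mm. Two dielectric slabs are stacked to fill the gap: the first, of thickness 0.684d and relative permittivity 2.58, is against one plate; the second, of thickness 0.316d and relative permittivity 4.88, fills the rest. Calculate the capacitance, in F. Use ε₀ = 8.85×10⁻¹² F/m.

C ≈ 1.10×10⁻¹³ F

A = π(6.04/2 mm)² = 2.87×10⁻⁵ m².
Stacked slabs ⇒ two capacitors in series, each with the full plate area.
C₁ = κ₁ε₀A/d₁ = 2.58 × 8.85×10⁻¹² × 2.87×10⁻⁵ / 4.79×10⁻³ = 1.37×10⁻¹³ F.
C₂ = κ₂ε₀A/d₂ = 4.88 × 8.85×10⁻¹² × 2.87×10⁻⁵ / 2.21×10⁻³ = 5.59×10⁻¹³ F.
C = (1/C₁ + 1/C₂)⁻¹ = 1.10×10⁻¹³ F.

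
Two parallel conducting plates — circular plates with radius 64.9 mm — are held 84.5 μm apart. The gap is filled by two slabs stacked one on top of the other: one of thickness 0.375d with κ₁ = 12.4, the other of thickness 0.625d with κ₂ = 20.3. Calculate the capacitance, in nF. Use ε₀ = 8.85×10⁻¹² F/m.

A = π(64.9 mm)² = 1.32×10⁻² m².
Stacked slabs ⇒ two capacitors in series, each with the full plate area.
C₁ = κ₁ε₀A/d₁ = 12.4 × 8.85×10⁻¹² × 1.32×10⁻² / 3.17×10⁻⁵ = 4.58×10⁻⁸ F.
C₂ = κ₂ε₀A/d₂ = 20.3 × 8.85×10⁻¹² × 1.32×10⁻² / 5.28×10⁻⁵ = 4.50×10⁻⁸ F.
C = (1/C₁ + 1/C₂)⁻¹ = 2.27×10⁻⁸ F.

22.7 nF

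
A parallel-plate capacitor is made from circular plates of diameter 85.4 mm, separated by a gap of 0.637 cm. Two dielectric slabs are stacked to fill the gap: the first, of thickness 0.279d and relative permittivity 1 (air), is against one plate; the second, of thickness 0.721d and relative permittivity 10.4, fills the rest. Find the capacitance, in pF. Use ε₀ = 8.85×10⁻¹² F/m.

C ≈ 22.8 pF

A = π(85.4/2 mm)² = 5.73×10⁻³ m².
Stacked slabs ⇒ two capacitors in series, each with the full plate area.
C₁ = κ₁ε₀A/d₁ = 1.00 × 8.85×10⁻¹² × 5.73×10⁻³ / 1.78×10⁻³ = 2.85×10⁻¹¹ F.
C₂ = κ₂ε₀A/d₂ = 10.4 × 8.85×10⁻¹² × 5.73×10⁻³ / 4.59×10⁻³ = 1.15×10⁻¹⁰ F.
C = (1/C₁ + 1/C₂)⁻¹ = 2.28×10⁻¹¹ F.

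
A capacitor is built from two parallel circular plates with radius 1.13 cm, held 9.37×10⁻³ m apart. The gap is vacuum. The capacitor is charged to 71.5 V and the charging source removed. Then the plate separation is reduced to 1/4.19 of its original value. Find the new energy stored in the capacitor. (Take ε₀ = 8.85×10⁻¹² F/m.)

231 pJ

A = π(1.13 cm)² = 4.01×10⁻⁴ m².
Initially C₁ = ε₀A/d = 8.85×10⁻¹² × 4.01×10⁻⁴ / 9.37×10⁻³ = 3.79×10⁻¹³ F.
U₁ = 9.68×10⁻¹⁰ J.
Isolated ⇒ Q is held fixed. C₂ = 4.19 C₁ and U = Q²/(2C), so U₂/U₁ = C₁/C₂ = 0.239.
U₂ = 0.239 × 9.68×10⁻¹⁰ = 2.31×10⁻¹⁰ J.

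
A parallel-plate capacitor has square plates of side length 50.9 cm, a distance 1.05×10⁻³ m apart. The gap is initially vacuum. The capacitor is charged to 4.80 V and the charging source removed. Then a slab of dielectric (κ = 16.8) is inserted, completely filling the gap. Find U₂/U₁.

Isolated ⇒ Q is held fixed.
C₂ = 16.8 C₁ and U = Q²/(2C), so U₂/U₁ = C₁/C₂ = 0.0595.

U₂/U₁ ≈ 0.0595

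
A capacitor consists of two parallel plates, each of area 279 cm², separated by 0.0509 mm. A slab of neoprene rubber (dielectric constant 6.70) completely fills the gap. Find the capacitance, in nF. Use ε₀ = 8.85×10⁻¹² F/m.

C ≈ 32.5 nF

A = 279 cm² = 2.79×10⁻² m².
C = κε₀A/d = 6.70 × 8.85×10⁻¹² × 2.79×10⁻² / 5.09×10⁻⁵ = 3.25×10⁻⁸ F.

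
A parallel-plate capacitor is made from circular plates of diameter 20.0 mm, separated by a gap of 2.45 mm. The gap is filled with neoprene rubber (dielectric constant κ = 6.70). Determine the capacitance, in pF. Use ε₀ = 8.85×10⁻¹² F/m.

A = π(20.0/2 mm)² = 3.14×10⁻⁴ m².
C = κε₀A/d = 6.70 × 8.85×10⁻¹² × 3.14×10⁻⁴ / 2.45×10⁻³ = 7.60×10⁻¹² F.

C ≈ 7.60 pF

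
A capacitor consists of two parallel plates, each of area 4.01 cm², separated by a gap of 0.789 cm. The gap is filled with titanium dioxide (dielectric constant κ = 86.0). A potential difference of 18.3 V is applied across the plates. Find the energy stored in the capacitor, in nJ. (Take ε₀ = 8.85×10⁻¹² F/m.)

6.48 nJ

A = 4.01 cm² = 4.01×10⁻⁴ m².
C = κε₀A/d = 86.0 × 8.85×10⁻¹² × 4.01×10⁻⁴ / 7.89×10⁻³ = 3.87×10⁻¹¹ F.
U = ½CV² = ½ × 3.87×10⁻¹¹ × (18.3)² = 6.48×10⁻⁹ J.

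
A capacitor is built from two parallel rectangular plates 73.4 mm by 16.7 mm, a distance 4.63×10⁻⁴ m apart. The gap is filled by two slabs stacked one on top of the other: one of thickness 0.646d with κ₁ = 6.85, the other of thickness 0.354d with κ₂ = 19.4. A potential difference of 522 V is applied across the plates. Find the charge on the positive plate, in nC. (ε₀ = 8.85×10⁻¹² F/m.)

A = 73.4 × 16.7 mm² = 1.23×10⁻³ m².
Stacked slabs ⇒ two capacitors in series, each with the full plate area.
C₁ = κ₁ε₀A/d₁ = 6.85 × 8.85×10⁻¹² × 1.23×10⁻³ / 2.99×10⁻⁴ = 2.48×10⁻¹⁰ F.
C₂ = κ₂ε₀A/d₂ = 19.4 × 8.85×10⁻¹² × 1.23×10⁻³ / 1.64×10⁻⁴ = 1.28×10⁻⁹ F.
C = (1/C₁ + 1/C₂)⁻¹ = 2.08×10⁻¹⁰ F.
Q = CV = 2.08×10⁻¹⁰ × 522 = 1.09×10⁻⁷ C.

109 nC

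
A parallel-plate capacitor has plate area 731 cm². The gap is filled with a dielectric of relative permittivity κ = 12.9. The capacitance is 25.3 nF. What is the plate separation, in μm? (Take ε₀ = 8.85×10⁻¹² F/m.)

A = 731 cm² = 7.31×10⁻² m².
d = κε₀A/C = 12.9 × 8.85×10⁻¹² × 7.31×10⁻² / 2.53×10⁻⁸ = 3.30×10⁻⁴ m.

330 μm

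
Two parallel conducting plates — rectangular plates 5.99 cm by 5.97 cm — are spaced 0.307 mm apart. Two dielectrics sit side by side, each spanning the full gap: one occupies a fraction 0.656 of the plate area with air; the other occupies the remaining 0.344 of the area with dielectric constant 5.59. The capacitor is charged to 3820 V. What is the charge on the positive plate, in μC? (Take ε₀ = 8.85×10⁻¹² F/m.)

A = 5.99 × 5.97 cm² = 3.58×10⁻³ m².
Side-by-side slabs ⇒ two capacitors in parallel, each spanning the full gap.
C₁ = κ₁ε₀A₁/d = 1.00 × 8.85×10⁻¹² × 2.35×10⁻³ / 3.07×10⁻⁴ = 6.76×10⁻¹¹ F.
C₂ = κ₂ε₀A₂/d = 5.59 × 8.85×10⁻¹² × 1.23×10⁻³ / 3.07×10⁻⁴ = 1.98×10⁻¹⁰ F.
C = C₁ + C₂ = 2.66×10⁻¹⁰ F.
Q = CV = 2.66×10⁻¹⁰ × 3820 = 1.02×10⁻⁶ C.

1.02 μC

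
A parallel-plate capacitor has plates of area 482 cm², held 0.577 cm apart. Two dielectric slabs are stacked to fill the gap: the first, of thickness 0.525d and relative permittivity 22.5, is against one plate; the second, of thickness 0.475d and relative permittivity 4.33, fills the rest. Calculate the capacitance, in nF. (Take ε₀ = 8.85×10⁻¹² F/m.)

C ≈ 0.556 nF

A = 482 cm² = 4.82×10⁻² m².
Stacked slabs ⇒ two capacitors in series, each with the full plate area.
C₁ = κ₁ε₀A/d₁ = 22.5 × 8.85×10⁻¹² × 4.82×10⁻² / 3.03×10⁻³ = 3.17×10⁻⁹ F.
C₂ = κ₂ε₀A/d₂ = 4.33 × 8.85×10⁻¹² × 4.82×10⁻² / 2.74×10⁻³ = 6.74×10⁻¹⁰ F.
C = (1/C₁ + 1/C₂)⁻¹ = 5.56×10⁻¹⁰ F.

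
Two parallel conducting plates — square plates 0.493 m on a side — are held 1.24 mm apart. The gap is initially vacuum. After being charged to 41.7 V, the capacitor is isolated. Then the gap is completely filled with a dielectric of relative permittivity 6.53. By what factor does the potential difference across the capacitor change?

V₂/V₁ ≈ 0.153

Isolated ⇒ Q is held fixed.
C₂ = 6.53 C₁ and V = Q/C, so V₂/V₁ = C₁/C₂ = 0.153.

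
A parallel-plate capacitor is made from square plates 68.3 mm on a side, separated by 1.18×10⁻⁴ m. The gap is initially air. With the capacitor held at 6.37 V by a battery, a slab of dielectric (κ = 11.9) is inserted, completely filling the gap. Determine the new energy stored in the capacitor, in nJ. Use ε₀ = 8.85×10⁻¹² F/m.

A = (68.3 mm)² = 4.66×10⁻³ m².
Initially C₁ = ε₀A/d = 8.85×10⁻¹² × 4.66×10⁻³ / 1.18×10⁻⁴ = 3.50×10⁻¹⁰ F.
U₁ = 7.10×10⁻⁹ J.
Battery connected ⇒ V is held fixed. C₂ = 11.9 C₁ and U = ½CV², so U₂/U₁ = C₂/C₁ = 11.9.
U₂ = 11.9 × 7.10×10⁻⁹ = 8.45×10⁻⁸ J.

U ≈ 84.5 nJ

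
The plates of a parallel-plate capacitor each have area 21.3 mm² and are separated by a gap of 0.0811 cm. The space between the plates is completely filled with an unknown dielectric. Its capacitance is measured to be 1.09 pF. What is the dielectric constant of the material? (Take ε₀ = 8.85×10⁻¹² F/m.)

4.69

A = 21.3 mm² = 2.13×10⁻⁵ m².
κ = Cd/(ε₀A) = 1.09×10⁻¹² × 8.11×10⁻⁴ / (8.85×10⁻¹² × 2.13×10⁻⁵) = 4.69.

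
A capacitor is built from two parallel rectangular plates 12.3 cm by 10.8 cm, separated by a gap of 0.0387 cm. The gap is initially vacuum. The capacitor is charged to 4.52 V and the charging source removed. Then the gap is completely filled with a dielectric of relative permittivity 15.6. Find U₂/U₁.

0.0641

Isolated ⇒ Q is held fixed.
C₂ = 15.6 C₁ and U = Q²/(2C), so U₂/U₁ = C₁/C₂ = 0.0641.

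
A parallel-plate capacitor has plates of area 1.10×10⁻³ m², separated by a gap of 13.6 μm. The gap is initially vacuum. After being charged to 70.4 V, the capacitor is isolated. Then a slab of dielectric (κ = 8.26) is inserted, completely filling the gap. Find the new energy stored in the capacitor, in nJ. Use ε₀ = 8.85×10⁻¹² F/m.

Initially C₁ = ε₀A/d = 8.85×10⁻¹² × 1.10×10⁻³ / 1.36×10⁻⁵ = 7.16×10⁻¹⁰ F.
U₁ = 1.77×10⁻⁶ J.
Isolated ⇒ Q is held fixed. C₂ = 8.26 C₁ and U = Q²/(2C), so U₂/U₁ = C₁/C₂ = 0.121.
U₂ = 0.121 × 1.77×10⁻⁶ = 2.15×10⁻⁷ J.

U ≈ 215 nJ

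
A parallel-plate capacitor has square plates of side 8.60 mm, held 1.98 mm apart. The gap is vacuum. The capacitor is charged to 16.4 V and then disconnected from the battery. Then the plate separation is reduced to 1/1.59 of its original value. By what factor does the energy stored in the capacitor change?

Isolated ⇒ Q is held fixed.
C₂ = 1.59 C₁ and U = Q²/(2C), so U₂/U₁ = C₁/C₂ = 0.629.

0.629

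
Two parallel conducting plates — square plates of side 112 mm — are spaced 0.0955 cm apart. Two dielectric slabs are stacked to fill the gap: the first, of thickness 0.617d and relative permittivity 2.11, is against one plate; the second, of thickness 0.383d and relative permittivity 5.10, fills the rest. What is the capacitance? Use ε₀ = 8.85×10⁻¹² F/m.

316 pF

A = (112 mm)² = 1.25×10⁻² m².
Stacked slabs ⇒ two capacitors in series, each with the full plate area.
C₁ = κ₁ε₀A/d₁ = 2.11 × 8.85×10⁻¹² × 1.25×10⁻² / 5.89×10⁻⁴ = 3.98×10⁻¹⁰ F.
C₂ = κ₂ε₀A/d₂ = 5.10 × 8.85×10⁻¹² × 1.25×10⁻² / 3.66×10⁻⁴ = 1.55×10⁻⁹ F.
C = (1/C₁ + 1/C₂)⁻¹ = 3.16×10⁻¹⁰ F.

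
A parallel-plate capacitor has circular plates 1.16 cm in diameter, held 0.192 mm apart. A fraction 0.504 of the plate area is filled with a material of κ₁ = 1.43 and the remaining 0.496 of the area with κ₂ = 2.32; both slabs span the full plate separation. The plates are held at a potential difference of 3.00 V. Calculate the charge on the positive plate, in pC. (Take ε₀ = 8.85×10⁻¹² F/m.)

A = π(1.16/2 cm)² = 1.06×10⁻⁴ m².
Side-by-side slabs ⇒ two capacitors in parallel, each spanning the full gap.
C₁ = κ₁ε₀A₁/d = 1.43 × 8.85×10⁻¹² × 5.33×10⁻⁵ / 1.92×10⁻⁴ = 3.51×10⁻¹² F.
C₂ = κ₂ε₀A₂/d = 2.32 × 8.85×10⁻¹² × 5.24×10⁻⁵ / 1.92×10⁻⁴ = 5.61×10⁻¹² F.
C = C₁ + C₂ = 9.12×10⁻¹² F.
Q = CV = 9.12×10⁻¹² × 3.00 = 2.73×10⁻¹¹ C.

27.3 pC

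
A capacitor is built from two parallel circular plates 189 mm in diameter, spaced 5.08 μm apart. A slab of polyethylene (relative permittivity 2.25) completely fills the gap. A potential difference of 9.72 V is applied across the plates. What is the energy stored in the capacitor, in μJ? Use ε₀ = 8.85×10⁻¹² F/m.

U ≈ 5.19 μJ

A = π(189/2 mm)² = 2.81×10⁻² m².
C = κε₀A/d = 2.25 × 8.85×10⁻¹² × 2.81×10⁻² / 5.08×10⁻⁶ = 1.10×10⁻⁷ F.
U = ½CV² = ½ × 1.10×10⁻⁷ × (9.72)² = 5.19×10⁻⁶ J.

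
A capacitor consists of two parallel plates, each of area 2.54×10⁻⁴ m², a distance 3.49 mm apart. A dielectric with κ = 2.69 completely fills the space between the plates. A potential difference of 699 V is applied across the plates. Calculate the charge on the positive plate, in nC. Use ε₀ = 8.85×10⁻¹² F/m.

Q ≈ 1.21 nC

C = κε₀A/d = 2.69 × 8.85×10⁻¹² × 2.54×10⁻⁴ / 3.49×10⁻³ = 1.73×10⁻¹² F.
Q = CV = 1.73×10⁻¹² × 699 = 1.21×10⁻⁹ C.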